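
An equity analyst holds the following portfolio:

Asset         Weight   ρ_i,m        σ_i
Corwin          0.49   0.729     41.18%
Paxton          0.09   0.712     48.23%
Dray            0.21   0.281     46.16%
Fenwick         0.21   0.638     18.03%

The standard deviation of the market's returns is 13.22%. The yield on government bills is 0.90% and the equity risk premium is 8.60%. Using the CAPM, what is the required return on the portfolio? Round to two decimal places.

β_Corwin = 0.729 × 41.18% / 13.22% = 2.2708
β_Paxton = 0.712 × 48.23% / 13.22% = 2.5976
β_Dray = 0.281 × 46.16% / 13.22% = 0.9812
β_Fenwick = 0.638 × 18.03% / 13.22% = 0.8701
β_P = Σ w_i β_i = 0.49×2.2708 + 0.09×2.5976 + 0.21×0.9812 + 0.21×0.8701 = 1.7352
E(R_P) = R_f + β_P × MRP = 0.90% + 1.7352 × 8.60% = 15.82%

15.82%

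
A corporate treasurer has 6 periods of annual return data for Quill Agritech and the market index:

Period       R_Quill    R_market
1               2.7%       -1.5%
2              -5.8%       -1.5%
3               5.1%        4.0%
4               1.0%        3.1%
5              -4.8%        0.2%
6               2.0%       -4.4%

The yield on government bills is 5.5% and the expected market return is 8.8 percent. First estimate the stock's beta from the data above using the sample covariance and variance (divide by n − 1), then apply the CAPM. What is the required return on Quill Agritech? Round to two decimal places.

Mean R_i = (2.7 − 5.8 + 5.1 + 1.0 − 4.8 + 2.0) / 6 = 0.0333%
Mean R_m = (-1.5 − 1.5 + 4.0 + 3.1 + 0.2 − 4.4) / 6 = -0.0167%
Σ(R_i − R̄_i)(R_m − R̄_m) = 18.3933  ⇒  Cov = 18.3933 / 5 = 3.6787
Σ(R_m − R̄_m)² = 49.5083  ⇒  Var(R_m) = 49.5083 / 5 = 9.9017
β = Cov / Var(R_m) = 3.6787 / 9.9017 = 0.3715
MRP = 8.8% − 5.5% = 3.30%
E(R) = R_f + β × MRP = 5.5% + 0.3715 × 3.3% = 6.73%

6.73%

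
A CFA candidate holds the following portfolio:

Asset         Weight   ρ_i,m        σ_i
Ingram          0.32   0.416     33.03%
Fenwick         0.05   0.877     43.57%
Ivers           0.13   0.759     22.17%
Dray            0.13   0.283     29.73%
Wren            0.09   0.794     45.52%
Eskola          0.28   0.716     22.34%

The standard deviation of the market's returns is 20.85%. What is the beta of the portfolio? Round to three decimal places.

0.831

β_Ingram = 0.416 × 33.03% / 20.85% = 0.6590
β_Fenwick = 0.877 × 43.57% / 20.85% = 1.8327
β_Ivers = 0.759 × 22.17% / 20.85% = 0.8071
β_Dray = 0.283 × 29.73% / 20.85% = 0.4035
β_Wren = 0.794 × 45.52% / 20.85% = 1.7335
β_Eskola = 0.716 × 22.34% / 20.85% = 0.7672
β_P = Σ w_i β_i = 0.32×0.6590 + 0.05×1.8327 + 0.13×0.8071 + 0.13×0.4035 + 0.09×1.7335 + 0.28×0.7672 = 0.8307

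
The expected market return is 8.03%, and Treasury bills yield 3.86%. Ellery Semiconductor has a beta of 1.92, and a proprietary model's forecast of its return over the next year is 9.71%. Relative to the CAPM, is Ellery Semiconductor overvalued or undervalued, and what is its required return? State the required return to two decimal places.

MRP = 8.03% − 3.86% = 4.17%
Required return = R_f + β·MRP = 3.86% + 1.92 × 4.17% = 11.87%
Forecast 9.71% < required 11.87% → the stock plots below the SML → overvalued.

Overvalued; required return 11.87%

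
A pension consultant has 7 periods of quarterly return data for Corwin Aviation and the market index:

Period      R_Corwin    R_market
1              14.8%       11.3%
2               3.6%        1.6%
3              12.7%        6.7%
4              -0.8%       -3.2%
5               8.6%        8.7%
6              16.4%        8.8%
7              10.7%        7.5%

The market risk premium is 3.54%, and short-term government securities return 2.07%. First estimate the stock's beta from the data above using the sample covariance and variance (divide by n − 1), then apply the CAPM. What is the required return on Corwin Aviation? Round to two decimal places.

6.08%

Mean R_i = (14.8 + 3.6 + 12.7 − 0.8 + 8.6 + 16.4 + 10.7) / 7 = 9.4286%
Mean R_m = (11.3 + 1.6 + 6.7 − 3.2 + 8.7 + 8.8 + 7.5) / 7 = 5.9143%
Σ(R_i − R̄_i)(R_m − R̄_m) = 169.6971  ⇒  Cov = 169.6971 / 6 = 28.2829
Σ(R_m − R̄_m)² = 149.9086  ⇒  Var(R_m) = 149.9086 / 6 = 24.9848
β = Cov / Var(R_m) = 28.2829 / 24.9848 = 1.1320
E(R) = R_f + β × MRP = 2.07% + 1.1320 × 3.54% = 6.08%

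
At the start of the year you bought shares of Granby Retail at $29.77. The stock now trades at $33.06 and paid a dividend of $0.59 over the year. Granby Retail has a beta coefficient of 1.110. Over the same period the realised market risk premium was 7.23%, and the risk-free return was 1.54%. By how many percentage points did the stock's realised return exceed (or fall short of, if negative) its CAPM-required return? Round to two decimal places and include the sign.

+3.47%

Realised HPR = (P1 + D1 − P0) / P0 = (33.06 + 0.59 − 29.77) / 29.77 = 3.88 / 29.77 = 13.0333%
CAPM required = R_f + β·MRP = 1.54% + 1.110 × 7.23% = 9.56530%
α = realised − required = 13.0333% − 9.56530% = +3.47%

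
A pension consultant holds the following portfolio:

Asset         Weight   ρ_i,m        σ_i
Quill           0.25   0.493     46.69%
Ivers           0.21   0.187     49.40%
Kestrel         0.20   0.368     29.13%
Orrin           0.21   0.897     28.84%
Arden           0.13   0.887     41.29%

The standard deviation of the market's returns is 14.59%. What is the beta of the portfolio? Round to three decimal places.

β_Quill = 0.493 × 46.69% / 14.59% = 1.5777
β_Ivers = 0.187 × 49.40% / 14.59% = 0.6332
β_Kestrel = 0.368 × 29.13% / 14.59% = 0.7347
β_Orrin = 0.897 × 28.84% / 14.59% = 1.7731
β_Arden = 0.887 × 41.29% / 14.59% = 2.5102
β_P = Σ w_i β_i = 0.25×1.5777 + 0.21×0.6332 + 0.20×0.7347 + 0.21×1.7731 + 0.13×2.5102 = 1.3730

1.373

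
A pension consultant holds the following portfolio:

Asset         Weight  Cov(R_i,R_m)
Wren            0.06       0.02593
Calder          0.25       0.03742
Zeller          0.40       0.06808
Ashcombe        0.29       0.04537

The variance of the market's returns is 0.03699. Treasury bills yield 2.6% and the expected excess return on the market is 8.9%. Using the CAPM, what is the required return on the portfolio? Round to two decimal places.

14.94%

β_Wren = 0.02593 / 0.03699 = 0.7010
β_Calder = 0.03742 / 0.03699 = 1.0116
β_Zeller = 0.06808 / 0.03699 = 1.8405
β_Ashcombe = 0.04537 / 0.03699 = 1.2265
β_P = Σ w_i β_i = 0.06×0.7010 + 0.25×1.0116 + 0.40×1.8405 + 0.29×1.2265 = 1.3868
E(R_P) = R_f + β_P × MRP = 2.6% + 1.3868 × 8.9% = 14.94%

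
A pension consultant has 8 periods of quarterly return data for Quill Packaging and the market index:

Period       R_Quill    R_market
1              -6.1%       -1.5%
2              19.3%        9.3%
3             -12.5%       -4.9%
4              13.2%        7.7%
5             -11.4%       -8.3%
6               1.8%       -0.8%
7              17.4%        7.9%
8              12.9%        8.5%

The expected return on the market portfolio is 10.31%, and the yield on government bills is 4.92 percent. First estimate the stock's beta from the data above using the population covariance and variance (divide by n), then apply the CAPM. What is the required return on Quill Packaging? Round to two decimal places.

Mean R_i = (-6.1 + 19.3 − 12.5 + 13.2 − 11.4 + 1.8 + 17.4 + 12.9) / 8 = 4.3250%
Mean R_m = (-1.5 + 9.3 − 4.9 + 7.7 − 8.3 − 0.8 + 7.9 + 8.5) / 8 = 2.2375%
Σ(R_i − R̄_i)(R_m − R̄_m) = 614.4025  ⇒  Cov = 614.4025 / 8 = 76.8003
Σ(R_m − R̄_m)² = 336.1788  ⇒  Var(R_m) = 336.1788 / 8 = 42.0224
β = Cov / Var(R_m) = 76.8003 / 42.0224 = 1.8276
MRP = 10.31% − 4.92% = 5.39%
E(R) = R_f + β × MRP = 4.92% + 1.8276 × 5.39% = 14.77%

14.77%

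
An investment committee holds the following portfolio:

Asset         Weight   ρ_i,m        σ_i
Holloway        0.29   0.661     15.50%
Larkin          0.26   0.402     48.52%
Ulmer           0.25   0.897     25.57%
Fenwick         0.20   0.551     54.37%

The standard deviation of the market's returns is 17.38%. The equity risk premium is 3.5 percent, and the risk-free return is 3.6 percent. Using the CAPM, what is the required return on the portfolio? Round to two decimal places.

β_Holloway = 0.661 × 15.50% / 17.38% = 0.5895
β_Larkin = 0.402 × 48.52% / 17.38% = 1.1223
β_Ulmer = 0.897 × 25.57% / 17.38% = 1.3197
β_Fenwick = 0.551 × 54.37% / 17.38% = 1.7237
β_P = Σ w_i β_i = 0.29×0.5895 + 0.26×1.1223 + 0.25×1.3197 + 0.20×1.7237 = 1.1374
E(R_P) = R_f + β_P × MRP = 3.6% + 1.1374 × 3.5% = 7.58%

7.58%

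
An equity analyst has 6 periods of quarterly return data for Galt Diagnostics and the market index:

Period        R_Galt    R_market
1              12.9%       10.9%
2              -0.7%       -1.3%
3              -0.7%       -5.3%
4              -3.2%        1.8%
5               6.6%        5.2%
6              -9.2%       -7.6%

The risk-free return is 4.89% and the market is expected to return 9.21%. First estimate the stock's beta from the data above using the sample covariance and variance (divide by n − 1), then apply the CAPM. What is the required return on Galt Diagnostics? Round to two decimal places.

Mean R_i = (12.9 − 0.7 − 0.7 − 3.2 + 6.6 − 9.2) / 6 = 0.9500%
Mean R_m = (10.9 − 1.3 − 5.3 + 1.8 + 5.2 − 7.6) / 6 = 0.6167%
Σ(R_i − R̄_i)(R_m − R̄_m) = 240.1950  ⇒  Cov = 240.1950 / 5 = 48.0390
Σ(R_m − R̄_m)² = 234.3483  ⇒  Var(R_m) = 234.3483 / 5 = 46.8697
β = Cov / Var(R_m) = 48.0390 / 46.8697 = 1.0249
MRP = 9.21% − 4.89% = 4.32%
E(R) = R_f + β × MRP = 4.89% + 1.0249 × 4.32% = 9.32%

9.32%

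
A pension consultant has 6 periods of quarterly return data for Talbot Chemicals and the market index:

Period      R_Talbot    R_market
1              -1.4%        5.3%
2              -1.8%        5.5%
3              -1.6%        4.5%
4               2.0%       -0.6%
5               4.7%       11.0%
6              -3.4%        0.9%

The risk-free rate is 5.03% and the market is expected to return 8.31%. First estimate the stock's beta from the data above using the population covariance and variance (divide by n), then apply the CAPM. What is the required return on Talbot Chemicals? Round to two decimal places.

6.20%

Mean R_i = (-1.4 − 1.8 − 1.6 + 2.0 + 4.7 − 3.4) / 6 = -0.2500%
Mean R_m = (5.3 + 5.5 + 4.5 − 0.6 + 11.0 + 0.9) / 6 = 4.4333%
Σ(R_i − R̄_i)(R_m − R̄_m) = 29.5700  ⇒  Cov = 29.5700 / 6 = 4.9283
Σ(R_m − R̄_m)² = 82.8333  ⇒  Var(R_m) = 82.8333 / 6 = 13.8056
β = Cov / Var(R_m) = 4.9283 / 13.8056 = 0.3570
MRP = 8.31% − 5.03% = 3.28%
E(R) = R_f + β × MRP = 5.03% + 0.3570 × 3.28% = 6.20%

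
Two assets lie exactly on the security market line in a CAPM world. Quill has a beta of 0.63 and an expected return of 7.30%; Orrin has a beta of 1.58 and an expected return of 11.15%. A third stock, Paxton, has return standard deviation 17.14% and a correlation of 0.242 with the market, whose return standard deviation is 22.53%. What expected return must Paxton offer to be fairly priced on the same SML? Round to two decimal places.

MRP = (11.15% − 7.30%) / (1.58 − 0.63) = 4.0526%
R_f = 7.30% − 0.63 × 4.0526% = 4.7469%
β_Paxton = ρ·σ_i/σ_m = 0.242 × 17.14 / 22.53 = 0.1841
E(R_Paxton) = R_f + β × MRP = 4.7469% + 0.1841 × 4.0526% = 5.49%

5.49%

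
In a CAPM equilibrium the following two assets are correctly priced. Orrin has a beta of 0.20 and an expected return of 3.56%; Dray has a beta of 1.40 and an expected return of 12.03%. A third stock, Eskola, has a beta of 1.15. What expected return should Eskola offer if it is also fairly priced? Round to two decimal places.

MRP (SML slope) = (12.03% − 3.56%) / (1.40 − 0.20) = 8.47% / 1.20 = 7.0583%
R_f (intercept) = 3.56% − 0.20 × 7.0583% = 2.1483%
E(R_Eskola) = R_f + β × MRP = 2.1483% + 1.15 × 7.0583% = 10.27%

10.27%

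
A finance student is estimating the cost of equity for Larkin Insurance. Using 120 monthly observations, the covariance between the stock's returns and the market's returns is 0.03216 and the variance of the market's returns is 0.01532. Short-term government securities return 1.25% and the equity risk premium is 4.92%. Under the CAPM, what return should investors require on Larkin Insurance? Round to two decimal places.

11.58%

β = Cov(R_i, R_m) / Var(R_m) = 0.03216 / 0.01532 = 2.0992
E(R) = R_f + β × MRP = 1.25% + 2.0992 × 4.92% = 11.58%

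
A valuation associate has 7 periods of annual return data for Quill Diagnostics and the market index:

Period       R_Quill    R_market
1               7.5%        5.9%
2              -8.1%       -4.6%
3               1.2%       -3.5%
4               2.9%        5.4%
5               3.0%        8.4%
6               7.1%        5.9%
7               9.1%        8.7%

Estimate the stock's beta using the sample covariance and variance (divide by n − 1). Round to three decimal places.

0.855

Mean R_i = (7.5 − 8.1 + 1.2 + 2.9 + 3.0 + 7.1 + 9.1) / 7 = 3.2429%
Mean R_m = (5.9 − 4.6 − 3.5 + 5.4 + 8.4 + 5.9 + 8.7) / 7 = 3.7429%
Σ(R_i − R̄_i)(R_m − R̄_m) = 154.2671  ⇒  Cov = 154.2671 / 6 = 25.7112
Σ(R_m − R̄_m)² = 180.3771  ⇒  Var(R_m) = 180.3771 / 6 = 30.0629
β = Cov / Var(R_m) = 25.7112 / 30.0629 = 0.8552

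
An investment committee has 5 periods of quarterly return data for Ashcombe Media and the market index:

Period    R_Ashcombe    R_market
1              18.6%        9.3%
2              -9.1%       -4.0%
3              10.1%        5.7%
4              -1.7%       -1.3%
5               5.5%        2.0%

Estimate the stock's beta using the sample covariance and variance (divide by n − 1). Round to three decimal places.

Mean R_i = (18.6 − 9.1 + 10.1 − 1.7 + 5.5) / 5 = 4.6800%
Mean R_m = (9.3 − 4.0 + 5.7 − 1.3 + 2.0) / 5 = 2.3400%
Σ(R_i − R̄_i)(R_m − R̄_m) = 225.4040  ⇒  Cov = 225.4040 / 4 = 56.3510
Σ(R_m − R̄_m)² = 113.2920  ⇒  Var(R_m) = 113.2920 / 4 = 28.3230
β = Cov / Var(R_m) = 56.3510 / 28.3230 = 1.9896

1.990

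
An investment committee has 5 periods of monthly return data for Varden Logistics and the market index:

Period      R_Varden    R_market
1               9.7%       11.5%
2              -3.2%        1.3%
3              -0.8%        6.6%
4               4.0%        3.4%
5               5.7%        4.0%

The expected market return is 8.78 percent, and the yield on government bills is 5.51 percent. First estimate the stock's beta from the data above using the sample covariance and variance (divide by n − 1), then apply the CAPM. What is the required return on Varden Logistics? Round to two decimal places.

Mean R_i = (9.7 − 3.2 − 0.8 + 4.0 + 5.7) / 5 = 3.0800%
Mean R_m = (11.5 + 1.3 + 6.6 + 3.4 + 4.0) / 5 = 5.3600%
Σ(R_i − R̄_i)(R_m − R̄_m) = 55.9660  ⇒  Cov = 55.9660 / 4 = 13.9915
Σ(R_m − R̄_m)² = 61.4120  ⇒  Var(R_m) = 61.4120 / 4 = 15.3530
β = Cov / Var(R_m) = 13.9915 / 15.3530 = 0.9113
MRP = 8.78% − 5.51% = 3.27%
E(R) = R_f + β × MRP = 5.51% + 0.9113 × 3.27% = 8.49%

8.49%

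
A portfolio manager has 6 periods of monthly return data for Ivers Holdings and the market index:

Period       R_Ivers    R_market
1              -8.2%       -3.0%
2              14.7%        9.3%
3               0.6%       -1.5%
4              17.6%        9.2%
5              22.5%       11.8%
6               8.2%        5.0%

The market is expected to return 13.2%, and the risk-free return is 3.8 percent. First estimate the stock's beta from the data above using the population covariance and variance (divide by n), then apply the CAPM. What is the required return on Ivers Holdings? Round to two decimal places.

Mean R_i = (-8.2 + 14.7 + 0.6 + 17.6 + 22.5 + 8.2) / 6 = 9.2333%
Mean R_m = (-3.0 + 9.3 − 1.5 + 9.2 + 11.8 + 5.0) / 6 = 5.1333%
Σ(R_i − R̄_i)(R_m − R̄_m) = 344.4433  ⇒  Cov = 344.4433 / 6 = 57.4072
Σ(R_m − R̄_m)² = 188.5133  ⇒  Var(R_m) = 188.5133 / 6 = 31.4189
β = Cov / Var(R_m) = 57.4072 / 31.4189 = 1.8272
MRP = 13.2% − 3.8% = 9.40%
E(R) = R_f + β × MRP = 3.8% + 1.8272 × 9.4% = 20.98%

20.98%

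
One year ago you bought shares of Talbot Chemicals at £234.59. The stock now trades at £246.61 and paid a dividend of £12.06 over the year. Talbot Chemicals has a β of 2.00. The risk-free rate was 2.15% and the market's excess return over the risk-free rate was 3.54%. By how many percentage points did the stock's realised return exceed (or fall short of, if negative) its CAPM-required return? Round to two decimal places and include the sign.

+1.03%

Realised HPR = (P1 + D1 − P0) / P0 = (246.61 + 12.06 − 234.59) / 234.59 = 24.08 / 234.59 = 10.2647%
CAPM required = R_f + β·MRP = 2.15% + 2.00 × 3.54% = 9.2300%
α = realised − required = 10.2647% − 9.2300% = +1.03%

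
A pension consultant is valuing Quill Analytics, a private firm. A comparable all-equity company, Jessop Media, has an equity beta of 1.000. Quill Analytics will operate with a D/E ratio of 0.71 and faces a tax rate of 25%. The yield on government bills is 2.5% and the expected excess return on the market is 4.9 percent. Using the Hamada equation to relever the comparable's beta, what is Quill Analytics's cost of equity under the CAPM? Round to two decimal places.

10.01%

β_L = β_U × [1 + (1 − t)(D/E)] = 1.000 × [1 + (1 − 0.25) × 0.71]
    = 1.000 × [1 + 0.75 × 0.71] = 1.000 × 1.5325 = 1.5325
E(R) = R_f + β_L × MRP = 2.5% + 1.5325 × 4.9% = 10.01%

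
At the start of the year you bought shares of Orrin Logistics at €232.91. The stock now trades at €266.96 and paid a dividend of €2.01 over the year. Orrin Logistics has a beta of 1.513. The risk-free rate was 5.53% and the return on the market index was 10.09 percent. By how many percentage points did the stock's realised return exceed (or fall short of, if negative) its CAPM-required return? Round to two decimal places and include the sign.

Realised HPR = (P1 + D1 − P0) / P0 = (266.96 + 2.01 − 232.91) / 232.91 = 36.06 / 232.91 = 15.4824%
MRP = 10.09% − 5.53% = 4.56%
CAPM required = R_f + β·MRP = 5.53% + 1.513 × 4.56% = 12.42928%
α = realised − required = 15.4824% − 12.42928% = +3.05%

+3.05%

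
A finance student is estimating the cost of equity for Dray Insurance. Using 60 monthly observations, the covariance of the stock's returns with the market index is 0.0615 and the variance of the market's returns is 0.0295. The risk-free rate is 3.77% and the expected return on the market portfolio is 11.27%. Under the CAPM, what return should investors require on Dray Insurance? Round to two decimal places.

β = Cov(R_i, R_m) / Var(R_m) = 0.0615 / 0.0295 = 2.0847
MRP = 11.27% − 3.77% = 7.50%
E(R) = R_f + β × MRP = 3.77% + 2.0847 × 7.50% = 19.41%

19.41%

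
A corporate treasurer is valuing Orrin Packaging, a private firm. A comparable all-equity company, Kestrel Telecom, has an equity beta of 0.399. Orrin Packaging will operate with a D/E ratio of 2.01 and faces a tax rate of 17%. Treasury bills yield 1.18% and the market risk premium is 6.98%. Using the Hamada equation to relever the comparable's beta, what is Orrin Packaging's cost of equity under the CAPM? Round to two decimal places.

8.61%

β_L = β_U × [1 + (1 − t)(D/E)] = 0.399 × [1 + (1 − 0.17) × 2.01]
    = 0.399 × [1 + 0.83 × 2.01] = 0.399 × 2.6683 = 1.0647
E(R) = R_f + β_L × MRP = 1.18% + 1.0647 × 6.98% = 8.61%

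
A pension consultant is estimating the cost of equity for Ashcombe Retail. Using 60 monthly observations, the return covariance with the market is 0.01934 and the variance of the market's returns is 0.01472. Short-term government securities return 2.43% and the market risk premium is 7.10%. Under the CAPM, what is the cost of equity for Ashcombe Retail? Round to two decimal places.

11.76%

β = Cov(R_i, R_m) / Var(R_m) = 0.01934 / 0.01472 = 1.3139
E(R) = R_f + β × MRP = 2.43% + 1.3139 × 7.10% = 11.76%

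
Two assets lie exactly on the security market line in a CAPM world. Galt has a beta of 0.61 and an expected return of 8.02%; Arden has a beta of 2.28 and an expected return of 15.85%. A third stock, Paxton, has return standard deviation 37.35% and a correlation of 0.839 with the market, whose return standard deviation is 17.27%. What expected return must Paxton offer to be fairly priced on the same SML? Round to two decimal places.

13.67%

MRP = (15.85% − 8.02%) / (2.28 − 0.61) = 4.6886%
R_f = 8.02% − 0.61 × 4.6886% = 5.1600%
β_Paxton = ρ·σ_i/σ_m = 0.839 × 37.35 / 17.27 = 1.8145
E(R_Paxton) = R_f + β × MRP = 5.1600% + 1.8145 × 4.6886% = 13.67%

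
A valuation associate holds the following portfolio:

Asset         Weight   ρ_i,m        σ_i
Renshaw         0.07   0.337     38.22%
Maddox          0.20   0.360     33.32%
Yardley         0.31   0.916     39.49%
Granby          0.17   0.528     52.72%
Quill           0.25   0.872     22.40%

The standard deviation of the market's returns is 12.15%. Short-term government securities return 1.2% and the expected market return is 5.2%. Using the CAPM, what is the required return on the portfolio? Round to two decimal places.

9.14%

β_Renshaw = 0.337 × 38.22% / 12.15% = 1.0601
β_Maddox = 0.360 × 33.32% / 12.15% = 0.9873
β_Yardley = 0.916 × 39.49% / 12.15% = 2.9772
β_Granby = 0.528 × 52.72% / 12.15% = 2.2910
β_Quill = 0.872 × 22.40% / 12.15% = 1.6076
β_P = Σ w_i β_i = 0.07×1.0601 + 0.20×0.9873 + 0.31×2.9772 + 0.17×2.2910 + 0.25×1.6076 = 1.9860
MRP = 5.2% − 1.2% = 4.00%
E(R_P) = R_f + β_P × MRP = 1.2% + 1.9860 × 4.0% = 9.14%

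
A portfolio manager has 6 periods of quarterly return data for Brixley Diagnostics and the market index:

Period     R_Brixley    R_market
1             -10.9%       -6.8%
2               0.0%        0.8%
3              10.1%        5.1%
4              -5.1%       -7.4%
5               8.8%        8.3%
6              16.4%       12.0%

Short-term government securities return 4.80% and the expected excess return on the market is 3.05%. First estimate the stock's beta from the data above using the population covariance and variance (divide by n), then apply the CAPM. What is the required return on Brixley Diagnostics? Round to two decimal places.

8.60%

Mean R_i = (-10.9 + 0.0 + 10.1 − 5.1 + 8.8 + 16.4) / 6 = 3.2167%
Mean R_m = (-6.8 + 0.8 + 5.1 − 7.4 + 8.3 + 12.0) / 6 = 2.0000%
Σ(R_i − R̄_i)(R_m − R̄_m) = 394.6100  ⇒  Cov = 394.6100 / 6 = 65.7683
Σ(R_m − R̄_m)² = 316.5400  ⇒  Var(R_m) = 316.5400 / 6 = 52.7567
β = Cov / Var(R_m) = 65.7683 / 52.7567 = 1.2466
E(R) = R_f + β × MRP = 4.80% + 1.2466 × 3.05% = 8.60%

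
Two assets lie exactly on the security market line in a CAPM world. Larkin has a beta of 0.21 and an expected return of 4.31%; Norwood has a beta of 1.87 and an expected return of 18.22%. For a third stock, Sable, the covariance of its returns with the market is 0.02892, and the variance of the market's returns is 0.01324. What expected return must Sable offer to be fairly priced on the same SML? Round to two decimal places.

20.85%

MRP = (18.22% − 4.31%) / (1.87 − 0.21) = 8.3795%
R_f = 4.31% − 0.21 × 8.3795% = 2.5503%
β_Sable = Cov / Var(R_m) = 0.02892 / 0.01324 = 2.1843
E(R_Sable) = R_f + β × MRP = 2.5503% + 2.1843 × 8.3795% = 20.85%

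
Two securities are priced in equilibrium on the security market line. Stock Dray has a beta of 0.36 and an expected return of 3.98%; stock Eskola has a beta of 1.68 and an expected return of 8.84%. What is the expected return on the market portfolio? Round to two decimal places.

6.34%

Both satisfy E(R) = R_f + β·MRP, so the slope of the SML is
MRP = (8.84% − 3.98%) / (1.68 − 0.36) = 4.86% / 1.32 = 3.6818%
R_f = E(R_Dray) − β_Dray·MRP = 3.98% − 0.36 × 3.6818% = 2.6546%
E(R_m) = R_f + MRP = 2.6546% + 3.6818% = 6.34%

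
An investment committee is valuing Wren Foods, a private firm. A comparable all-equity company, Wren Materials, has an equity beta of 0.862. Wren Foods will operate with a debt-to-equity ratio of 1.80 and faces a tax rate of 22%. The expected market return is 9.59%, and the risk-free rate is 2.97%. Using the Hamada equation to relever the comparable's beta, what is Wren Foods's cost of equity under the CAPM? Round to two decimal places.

16.69%

β_L = β_U × [1 + (1 − t)(D/E)] = 0.862 × [1 + (1 − 0.22) × 1.80]
    = 0.862 × [1 + 0.78 × 1.80] = 0.862 × 2.4040 = 2.0722
MRP = 9.59% − 2.97% = 6.62%
E(R) = R_f + β_L × MRP = 2.97% + 2.0722 × 6.62% = 16.69%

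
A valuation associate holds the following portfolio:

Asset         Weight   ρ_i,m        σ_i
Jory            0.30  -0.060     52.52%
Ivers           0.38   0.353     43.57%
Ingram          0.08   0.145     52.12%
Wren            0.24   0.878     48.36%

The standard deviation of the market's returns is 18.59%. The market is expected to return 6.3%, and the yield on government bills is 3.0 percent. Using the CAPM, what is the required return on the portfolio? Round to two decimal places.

β_Jory = -0.060 × 52.52% / 18.59% = -0.1695
β_Ivers = 0.353 × 43.57% / 18.59% = 0.8273
β_Ingram = 0.145 × 52.12% / 18.59% = 0.4065
β_Wren = 0.878 × 48.36% / 18.59% = 2.2840
β_P = Σ w_i β_i = 0.30×-0.1695 + 0.38×0.8273 + 0.08×0.4065 + 0.24×2.2840 = 0.8442
MRP = 6.3% − 3.0% = 3.30%
E(R_P) = R_f + β_P × MRP = 3.0% + 0.8442 × 3.3% = 5.79%

5.79%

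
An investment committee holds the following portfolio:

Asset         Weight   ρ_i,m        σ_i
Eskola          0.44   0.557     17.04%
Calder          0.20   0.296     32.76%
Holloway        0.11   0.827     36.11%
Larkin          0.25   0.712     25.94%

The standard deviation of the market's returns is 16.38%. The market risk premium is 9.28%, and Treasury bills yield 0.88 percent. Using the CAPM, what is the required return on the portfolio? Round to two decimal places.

8.82%

β_Eskola = 0.557 × 17.04% / 16.38% = 0.5794
β_Calder = 0.296 × 32.76% / 16.38% = 0.5920
β_Holloway = 0.827 × 36.11% / 16.38% = 1.8231
β_Larkin = 0.712 × 25.94% / 16.38% = 1.1276
β_P = Σ w_i β_i = 0.44×0.5794 + 0.20×0.5920 + 0.11×1.8231 + 0.25×1.1276 = 0.8558
E(R_P) = R_f + β_P × MRP = 0.88% + 0.8558 × 9.28% = 8.82%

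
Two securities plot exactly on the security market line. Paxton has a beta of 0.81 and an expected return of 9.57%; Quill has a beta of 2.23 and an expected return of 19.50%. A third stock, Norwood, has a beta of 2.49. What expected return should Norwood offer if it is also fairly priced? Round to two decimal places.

21.32%

MRP (SML slope) = (19.50% − 9.57%) / (2.23 − 0.81) = 9.93% / 1.42 = 6.9930%
R_f (intercept) = 9.57% − 0.81 × 6.9930% = 3.9057%
E(R_Norwood) = R_f + β × MRP = 3.9057% + 2.49 × 6.9930% = 21.32%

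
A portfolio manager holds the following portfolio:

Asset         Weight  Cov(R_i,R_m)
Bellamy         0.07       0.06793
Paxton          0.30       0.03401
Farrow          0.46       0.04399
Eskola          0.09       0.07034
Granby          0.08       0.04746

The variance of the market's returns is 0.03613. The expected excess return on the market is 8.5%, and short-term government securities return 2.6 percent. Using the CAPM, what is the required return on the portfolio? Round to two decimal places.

13.26%

β_Bellamy = 0.06793 / 0.03613 = 1.8802
β_Paxton = 0.03401 / 0.03613 = 0.9413
β_Farrow = 0.04399 / 0.03613 = 1.2175
β_Eskola = 0.07034 / 0.03613 = 1.9469
β_Granby = 0.04746 / 0.03613 = 1.3136
β_P = Σ w_i β_i = 0.07×1.8802 + 0.30×0.9413 + 0.46×1.2175 + 0.09×1.9469 + 0.08×1.3136 = 1.2544
E(R_P) = R_f + β_P × MRP = 2.6% + 1.2544 × 8.5% = 13.26%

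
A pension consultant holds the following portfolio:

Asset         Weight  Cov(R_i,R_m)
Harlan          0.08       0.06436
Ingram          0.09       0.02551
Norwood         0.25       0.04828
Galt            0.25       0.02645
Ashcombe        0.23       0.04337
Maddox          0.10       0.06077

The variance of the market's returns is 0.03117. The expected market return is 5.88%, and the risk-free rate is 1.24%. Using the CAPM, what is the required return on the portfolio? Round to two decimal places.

β_Harlan = 0.06436 / 0.03117 = 2.0648
β_Ingram = 0.02551 / 0.03117 = 0.8184
β_Norwood = 0.04828 / 0.03117 = 1.5489
β_Galt = 0.02645 / 0.03117 = 0.8486
β_Ashcombe = 0.04337 / 0.03117 = 1.3914
β_Maddox = 0.06077 / 0.03117 = 1.9496
β_P = Σ w_i β_i = 0.08×2.0648 + 0.09×0.8184 + 0.25×1.5489 + 0.25×0.8486 + 0.23×1.3914 + 0.10×1.9496 = 1.3532
MRP = 5.88% − 1.24% = 4.64%
E(R_P) = R_f + β_P × MRP = 1.24% + 1.3532 × 4.64% = 7.52%

7.52%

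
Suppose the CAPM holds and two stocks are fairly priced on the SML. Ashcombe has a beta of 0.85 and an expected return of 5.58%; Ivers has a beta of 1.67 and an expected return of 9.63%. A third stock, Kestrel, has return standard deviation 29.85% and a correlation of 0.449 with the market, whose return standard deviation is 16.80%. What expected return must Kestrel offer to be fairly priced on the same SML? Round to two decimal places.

MRP = (9.63% − 5.58%) / (1.67 − 0.85) = 4.9390%
R_f = 5.58% − 0.85 × 4.9390% = 1.3819%
β_Kestrel = ρ·σ_i/σ_m = 0.449 × 29.85 / 16.80 = 0.7978
E(R_Kestrel) = R_f + β × MRP = 1.3819% + 0.7978 × 4.9390% = 5.32%

5.32%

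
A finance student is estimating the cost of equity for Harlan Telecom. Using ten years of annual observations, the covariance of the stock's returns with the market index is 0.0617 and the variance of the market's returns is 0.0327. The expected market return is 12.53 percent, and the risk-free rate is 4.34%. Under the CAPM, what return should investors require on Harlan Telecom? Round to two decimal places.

β = Cov(R_i, R_m) / Var(R_m) = 0.0617 / 0.0327 = 1.8869
MRP = 12.53% − 4.34% = 8.19%
E(R) = R_f + β × MRP = 4.34% + 1.8869 × 8.19% = 19.79%

19.79%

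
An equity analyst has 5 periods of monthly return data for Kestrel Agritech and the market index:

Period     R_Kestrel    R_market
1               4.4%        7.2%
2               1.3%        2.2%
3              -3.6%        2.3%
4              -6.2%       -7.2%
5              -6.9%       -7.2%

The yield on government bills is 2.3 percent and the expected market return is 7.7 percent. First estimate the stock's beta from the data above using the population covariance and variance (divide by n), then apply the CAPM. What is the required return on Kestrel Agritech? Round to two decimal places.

Mean R_i = (4.4 + 1.3 − 3.6 − 6.2 − 6.9) / 5 = -2.2000%
Mean R_m = (7.2 + 2.2 + 2.3 − 7.2 − 7.2) / 5 = -0.5400%
Σ(R_i − R̄_i)(R_m − R̄_m) = 114.6400  ⇒  Cov = 114.6400 / 5 = 22.9280
Σ(R_m − R̄_m)² = 164.1920  ⇒  Var(R_m) = 164.1920 / 5 = 32.8384
β = Cov / Var(R_m) = 22.9280 / 32.8384 = 0.6982
MRP = 7.7% − 2.3% = 5.40%
E(R) = R_f + β × MRP = 2.3% + 0.6982 × 5.4% = 6.07%

6.07%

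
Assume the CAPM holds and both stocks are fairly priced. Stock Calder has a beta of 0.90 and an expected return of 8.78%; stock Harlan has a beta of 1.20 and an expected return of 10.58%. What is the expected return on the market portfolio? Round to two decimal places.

9.38%

Both satisfy E(R) = R_f + β·MRP, so the slope of the SML is
MRP = (10.58% − 8.78%) / (1.20 − 0.90) = 1.80% / 0.30 = 6.0000%
R_f = E(R_Calder) − β_Calder·MRP = 8.78% − 0.90 × 6.0000% = 3.3800%
E(R_m) = R_f + MRP = 3.3800% + 6.0000% = 9.38%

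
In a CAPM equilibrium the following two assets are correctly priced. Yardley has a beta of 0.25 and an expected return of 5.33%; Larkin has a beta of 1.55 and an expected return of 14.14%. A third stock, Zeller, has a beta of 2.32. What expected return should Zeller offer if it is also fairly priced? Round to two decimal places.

MRP (SML slope) = (14.14% − 5.33%) / (1.55 − 0.25) = 8.81% / 1.30 = 6.7769%
R_f (intercept) = 5.33% − 0.25 × 6.7769% = 3.6358%
E(R_Zeller) = R_f + β × MRP = 3.6358% + 2.32 × 6.7769% = 19.36%

19.36%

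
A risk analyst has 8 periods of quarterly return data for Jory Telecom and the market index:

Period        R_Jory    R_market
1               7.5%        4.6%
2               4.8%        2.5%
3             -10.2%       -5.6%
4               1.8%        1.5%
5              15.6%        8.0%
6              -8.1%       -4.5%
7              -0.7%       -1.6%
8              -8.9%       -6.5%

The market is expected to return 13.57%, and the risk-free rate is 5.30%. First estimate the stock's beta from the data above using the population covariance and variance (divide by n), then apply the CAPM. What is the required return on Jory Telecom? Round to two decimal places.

Mean R_i = (7.5 + 4.8 − 10.2 + 1.8 + 15.6 − 8.1 − 0.7 − 8.9) / 8 = 0.2250%
Mean R_m = (4.6 + 2.5 − 5.6 + 1.5 + 8.0 − 4.5 − 1.6 − 6.5) / 8 = -0.2000%
Σ(R_i − R̄_i)(R_m − R̄_m) = 326.9000  ⇒  Cov = 326.9000 / 8 = 40.8625
Σ(R_m − R̄_m)² = 189.7600  ⇒  Var(R_m) = 189.7600 / 8 = 23.7200
β = Cov / Var(R_m) = 40.8625 / 23.7200 = 1.7227
MRP = 13.57% − 5.30% = 8.27%
E(R) = R_f + β × MRP = 5.30% + 1.7227 × 8.27% = 19.55%

19.55%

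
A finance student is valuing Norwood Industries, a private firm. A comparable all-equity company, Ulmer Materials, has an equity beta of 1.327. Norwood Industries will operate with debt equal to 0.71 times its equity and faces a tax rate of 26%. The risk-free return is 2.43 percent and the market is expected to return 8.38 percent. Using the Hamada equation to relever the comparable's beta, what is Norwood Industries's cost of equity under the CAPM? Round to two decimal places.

14.47%

β_L = β_U × [1 + (1 − t)(D/E)] = 1.327 × [1 + (1 − 0.26) × 0.71]
    = 1.327 × [1 + 0.74 × 0.71] = 1.327 × 1.5254 = 2.0242
MRP = 8.38% − 2.43% = 5.95%
E(R) = R_f + β_L × MRP = 2.43% + 2.0242 × 5.95% = 14.47%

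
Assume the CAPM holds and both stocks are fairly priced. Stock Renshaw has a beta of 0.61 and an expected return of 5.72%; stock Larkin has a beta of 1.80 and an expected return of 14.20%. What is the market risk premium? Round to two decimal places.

7.13%

Both satisfy E(R) = R_f + β·MRP, so the slope of the SML is
MRP = (14.20% − 5.72%) / (1.80 − 0.61) = 8.48% / 1.19 = 7.1261%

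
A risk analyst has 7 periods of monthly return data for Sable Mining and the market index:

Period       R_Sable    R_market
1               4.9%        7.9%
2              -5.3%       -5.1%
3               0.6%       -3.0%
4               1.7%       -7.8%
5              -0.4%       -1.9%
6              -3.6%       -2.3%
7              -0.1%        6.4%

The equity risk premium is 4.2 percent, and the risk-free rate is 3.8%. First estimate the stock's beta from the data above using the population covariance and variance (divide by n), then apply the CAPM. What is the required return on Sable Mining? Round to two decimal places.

4.98%

Mean R_i = (4.9 − 5.3 + 0.6 + 1.7 − 0.4 − 3.6 − 0.1) / 7 = -0.3143%
Mean R_m = (7.9 − 5.1 − 3.0 − 7.8 − 1.9 − 2.3 + 6.4) / 7 = -0.8286%
Σ(R_i − R̄_i)(R_m − R̄_m) = 57.2571  ⇒  Cov = 57.2571 / 7 = 8.1796
Σ(R_m − R̄_m)² = 203.3143  ⇒  Var(R_m) = 203.3143 / 7 = 29.0449
β = Cov / Var(R_m) = 8.1796 / 29.0449 = 0.2816
E(R) = R_f + β × MRP = 3.8% + 0.2816 × 4.2% = 4.98%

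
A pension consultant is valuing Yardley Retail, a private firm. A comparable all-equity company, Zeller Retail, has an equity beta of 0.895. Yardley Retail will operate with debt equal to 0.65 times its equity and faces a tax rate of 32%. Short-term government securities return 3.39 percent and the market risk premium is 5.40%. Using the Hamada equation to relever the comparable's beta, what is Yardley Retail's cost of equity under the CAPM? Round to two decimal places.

10.36%

β_L = β_U × [1 + (1 − t)(D/E)] = 0.895 × [1 + (1 − 0.32) × 0.65]
    = 0.895 × [1 + 0.68 × 0.65] = 0.895 × 1.4420 = 1.2906
E(R) = R_f + β_L × MRP = 3.39% + 1.2906 × 5.40% = 10.36%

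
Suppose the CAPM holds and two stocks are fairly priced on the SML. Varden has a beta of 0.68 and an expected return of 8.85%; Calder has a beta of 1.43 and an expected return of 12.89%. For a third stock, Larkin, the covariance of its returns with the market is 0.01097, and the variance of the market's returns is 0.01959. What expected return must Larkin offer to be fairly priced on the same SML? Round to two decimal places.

MRP = (12.89% − 8.85%) / (1.43 − 0.68) = 5.3867%
R_f = 8.85% − 0.68 × 5.3867% = 5.1870%
β_Larkin = Cov / Var(R_m) = 0.01097 / 0.01959 = 0.5600
E(R_Larkin) = R_f + β × MRP = 5.1870% + 0.5600 × 5.3867% = 8.20%

8.20%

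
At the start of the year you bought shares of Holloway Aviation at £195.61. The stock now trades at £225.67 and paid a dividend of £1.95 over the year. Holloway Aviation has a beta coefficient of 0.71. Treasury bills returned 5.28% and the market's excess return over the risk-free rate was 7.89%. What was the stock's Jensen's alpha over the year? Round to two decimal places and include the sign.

Realised HPR = (P1 + D1 − P0) / P0 = (225.67 + 1.95 − 195.61) / 195.61 = 32.01 / 195.61 = 16.3642%
CAPM required = R_f + β·MRP = 5.28% + 0.71 × 7.89% = 10.8819%
α = realised − required = 16.3642% − 10.8819% = +5.48%

+5.48%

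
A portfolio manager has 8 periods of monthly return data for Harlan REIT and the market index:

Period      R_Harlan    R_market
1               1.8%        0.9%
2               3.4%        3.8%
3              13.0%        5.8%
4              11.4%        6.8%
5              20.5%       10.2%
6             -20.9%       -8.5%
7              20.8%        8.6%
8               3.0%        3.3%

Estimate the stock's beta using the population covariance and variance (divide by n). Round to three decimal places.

Mean R_i = (1.8 + 3.4 + 13.0 + 11.4 + 20.5 − 20.9 + 20.8 + 3.0) / 8 = 6.6250%
Mean R_m = (0.9 + 3.8 + 5.8 + 6.8 + 10.2 − 8.5 + 8.6 + 3.3) / 8 = 3.8625%
Σ(R_i − R̄_i)(R_m − R̄_m) = 538.2775  ⇒  Cov = 538.2775 / 8 = 67.2847
Σ(R_m − R̄_m)² = 236.9188  ⇒  Var(R_m) = 236.9188 / 8 = 29.6149
β = Cov / Var(R_m) = 67.2847 / 29.6149 = 2.2720

2.272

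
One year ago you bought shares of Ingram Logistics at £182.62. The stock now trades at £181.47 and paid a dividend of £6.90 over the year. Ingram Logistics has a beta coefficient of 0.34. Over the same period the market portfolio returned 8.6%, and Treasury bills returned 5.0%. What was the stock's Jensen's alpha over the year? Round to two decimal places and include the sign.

Realised HPR = (P1 + D1 − P0) / P0 = (181.47 + 6.90 − 182.62) / 182.62 = 5.75 / 182.62 = 3.1486%
MRP = 8.6% − 5.0% = 3.60%
CAPM required = R_f + β·MRP = 5.0% + 0.34 × 3.6% = 6.2240%
α = realised − required = 3.1486% − 6.2240% = -3.08%

-3.08%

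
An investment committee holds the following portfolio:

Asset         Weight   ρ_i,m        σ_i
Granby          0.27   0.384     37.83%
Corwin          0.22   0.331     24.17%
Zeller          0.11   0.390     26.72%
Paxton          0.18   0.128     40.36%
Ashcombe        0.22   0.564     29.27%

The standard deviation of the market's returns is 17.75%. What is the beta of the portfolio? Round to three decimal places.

β_Granby = 0.384 × 37.83% / 17.75% = 0.8184
β_Corwin = 0.331 × 24.17% / 17.75% = 0.4507
β_Zeller = 0.390 × 26.72% / 17.75% = 0.5871
β_Paxton = 0.128 × 40.36% / 17.75% = 0.2910
β_Ashcombe = 0.564 × 29.27% / 17.75% = 0.9300
β_P = Σ w_i β_i = 0.27×0.8184 + 0.22×0.4507 + 0.11×0.5871 + 0.18×0.2910 + 0.22×0.9300 = 0.6417

0.642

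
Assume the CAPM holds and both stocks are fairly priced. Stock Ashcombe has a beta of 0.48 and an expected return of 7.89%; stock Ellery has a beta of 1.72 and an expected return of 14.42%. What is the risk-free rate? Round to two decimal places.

5.36%

Both satisfy E(R) = R_f + β·MRP, so the slope of the SML is
MRP = (14.42% − 7.89%) / (1.72 − 0.48) = 6.53% / 1.24 = 5.2661%
R_f = E(R_Ashcombe) − β_Ashcombe·MRP = 7.89% − 0.48 × 5.2661% = 5.3623%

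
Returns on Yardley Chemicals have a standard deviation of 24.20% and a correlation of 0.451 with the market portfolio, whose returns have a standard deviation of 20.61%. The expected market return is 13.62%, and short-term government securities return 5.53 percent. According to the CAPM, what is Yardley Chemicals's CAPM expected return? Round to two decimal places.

β = ρ × σ_i / σ_m = 0.451 × 24.20% / 20.61% = 0.5296
MRP = 13.62% − 5.53% = 8.09%
E(R) = 5.53% + 0.5296 × 8.09% = 9.81%

9.81%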